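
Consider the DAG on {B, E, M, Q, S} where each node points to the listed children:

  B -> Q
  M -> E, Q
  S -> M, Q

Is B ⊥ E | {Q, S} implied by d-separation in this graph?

No

There are 2 undirected paths between B and E; checking each against the conditioning set {Q, S}:
  1. B → Q ← S → M → E — Q:collider[open]; S:fork[blocks]; M:chain[open] ⇒ blocked
  2. B → Q ← M → E — Q:collider[open]; M:fork[open] ⇒ active
Since the path B → Q ← M → E is active, B and E are not d-separated given {Q, S}.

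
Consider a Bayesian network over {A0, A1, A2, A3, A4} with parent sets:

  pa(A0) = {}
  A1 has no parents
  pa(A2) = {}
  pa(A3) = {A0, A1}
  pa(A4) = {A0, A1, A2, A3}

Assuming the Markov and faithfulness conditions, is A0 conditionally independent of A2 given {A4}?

We examine all 3 paths between A0 and A2:
Path 1: A0 → A3 ← A1 → A4 ← A2
  A3 is a collider and its descendant A4 is conditioned on, which opens it; A1 is a fork and A1 is not conditioned on; A4 is a collider and A4 is conditioned on, which opens it — no node blocks this path, so it is active.
Path 2: A0 → A3 → A4 ← A2
  A3 is a chain and A3 is not conditioned on; A4 is a collider and A4 is conditioned on, which opens it — no node blocks this path, so it is active.
Path 3: A0 → A4 ← A2
  A4 is a collider and A4 is conditioned on, which opens it — no node blocks this path, so it is active.
At least one path is unblocked, so d-separation fails.

No — A0 and A2 are not d-separated given {A4}.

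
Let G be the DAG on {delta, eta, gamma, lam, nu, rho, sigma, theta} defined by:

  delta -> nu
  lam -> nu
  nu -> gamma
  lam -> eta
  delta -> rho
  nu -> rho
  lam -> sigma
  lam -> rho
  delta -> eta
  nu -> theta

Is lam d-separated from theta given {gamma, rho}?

No

There are 5 undirected paths between lam and theta; checking each against the conditioning set {gamma, rho}:
  1. lam → eta ← delta → nu → theta — eta:collider[blocks]; delta:fork[open]; nu:chain[open] ⇒ blocked
  2. lam → eta ← delta → rho ← nu → theta — eta:collider[blocks]; delta:fork[open]; rho:collider[open]; nu:fork[open] ⇒ blocked
  3. lam → nu → theta — nu:chain[open] ⇒ active
  4. lam → rho ← delta → nu → theta — rho:collider[open]; delta:fork[open]; nu:chain[open] ⇒ active
  5. lam → rho ← nu → theta — rho:collider[open]; nu:fork[open] ⇒ active
Since the path lam → nu → theta is active, lam and theta are not d-separated given {gamma, rho}.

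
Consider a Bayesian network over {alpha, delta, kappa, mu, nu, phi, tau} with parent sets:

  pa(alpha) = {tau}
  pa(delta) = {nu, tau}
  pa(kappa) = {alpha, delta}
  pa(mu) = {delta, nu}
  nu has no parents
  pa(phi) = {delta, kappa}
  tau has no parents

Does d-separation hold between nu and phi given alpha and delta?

Yes

We examine all 6 paths between nu and phi:
Path 1: nu → delta ← tau → alpha → kappa → phi
  alpha is a chain here and alpha is conditioned on, so the path is blocked at alpha.
Path 2: nu → delta → kappa → phi
  delta is a chain here and delta is conditioned on, so the path is blocked at delta.
Path 3: nu → delta → phi
  delta is a chain here and delta is conditioned on, so the path is blocked at delta.
Path 4: nu → mu ← delta ← tau → alpha → kappa → phi
  mu is a collider here and neither mu nor any of its descendants is conditioned on, so the collider stays closed — the path is blocked at mu.
Path 5: nu → mu ← delta → kappa → phi
  mu is a collider here and neither mu nor any of its descendants is conditioned on, so the collider stays closed — the path is blocked at mu.
Path 6: nu → mu ← delta → phi
  mu is a collider here and neither mu nor any of its descendants is conditioned on, so the collider stays closed — the path is blocked at mu.
Every path is blocked, so nu and phi are d-separated given {alpha, delta}.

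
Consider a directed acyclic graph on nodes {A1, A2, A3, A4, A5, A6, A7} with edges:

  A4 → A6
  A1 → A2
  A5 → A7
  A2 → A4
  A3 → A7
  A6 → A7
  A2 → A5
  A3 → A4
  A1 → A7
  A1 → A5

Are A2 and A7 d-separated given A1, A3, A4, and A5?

We examine all 6 paths between A2 and A7:
  1. A2 → A4 ← A3 → A7 — A4:collider[open]; A3:fork[blocks] ⇒ blocked
  2. A2 → A4 → A6 → A7 — A4:chain[blocks]; A6:chain[open] ⇒ blocked
  3. A2 → A5 → A7 — A5:chain[blocks] ⇒ blocked
  4. A2 → A5 ← A1 → A7 — A5:collider[open]; A1:fork[blocks] ⇒ blocked
  5. A2 ← A1 → A5 → A7 — A1:fork[blocks]; A5:chain[blocks] ⇒ blocked
  6. A2 ← A1 → A7 — A1:fork[blocks] ⇒ blocked
All paths are blocked; A2 ⊥ A7 | {A1, A3, A4, A5} holds.

Yes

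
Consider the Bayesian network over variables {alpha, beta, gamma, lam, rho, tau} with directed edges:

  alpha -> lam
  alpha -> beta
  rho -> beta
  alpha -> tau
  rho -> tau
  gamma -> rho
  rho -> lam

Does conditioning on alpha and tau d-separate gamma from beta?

3 paths connect gamma and beta; each must be blocked for d-separation to hold:
Path 1: gamma → rho → beta
  rho is a chain and rho is not conditioned on — no node blocks this path, so it is active.
Path 2: gamma → rho → tau ← alpha → beta
  alpha is a fork here and alpha is conditioned on, so the path is blocked at alpha.
Path 3: gamma → rho → lam ← alpha → beta
  lam is a collider here and neither lam nor any of its descendants is conditioned on, so the collider stays closed — the path is blocked at lam.
At least one path is unblocked, so d-separation fails.

No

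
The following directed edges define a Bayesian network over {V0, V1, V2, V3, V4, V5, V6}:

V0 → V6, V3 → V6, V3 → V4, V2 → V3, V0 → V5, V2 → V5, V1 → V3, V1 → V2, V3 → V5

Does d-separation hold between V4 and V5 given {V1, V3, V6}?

We examine all 4 paths between V4 and V5:
Path 1: V4 ← V3 → V6 ← V0 → V5
  V3 is a fork here and V3 is conditioned on, so the path is blocked at V3.
Path 2: V4 ← V3 ← V1 → V2 → V5
  V3 is a chain here and V3 is conditioned on, so the path is blocked at V3.
Path 3: V4 ← V3 → V5
  V3 is a fork here and V3 is conditioned on, so the path is blocked at V3.
Path 4: V4 ← V3 ← V2 → V5
  V3 is a chain here and V3 is conditioned on, so the path is blocked at V3.
Every path is blocked, so V4 and V5 are d-separated given {V1, V3, V6}.

Yes — V4 and V5 are d-separated given {V1, V3, V6}.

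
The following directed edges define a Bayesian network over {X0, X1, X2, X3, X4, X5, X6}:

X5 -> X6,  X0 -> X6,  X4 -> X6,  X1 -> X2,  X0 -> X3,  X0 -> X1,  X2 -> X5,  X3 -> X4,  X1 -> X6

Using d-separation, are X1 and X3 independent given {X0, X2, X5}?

Enumerating the 6 paths from X1 to X3 and testing each for blocking by {X0, X2, X5}:
Path 1: X1 → X2 → X5 → X6 ← X0 → X3
  X2 is a chain here and X2 is conditioned on, so the path is blocked at X2.
Path 2: X1 → X2 → X5 → X6 ← X4 ← X3
  X2 is a chain here and X2 is conditioned on, so the path is blocked at X2.
Path 3: X1 ← X0 → X3
  X0 is a fork here and X0 is conditioned on, so the path is blocked at X0.
Path 4: X1 ← X0 → X6 ← X4 ← X3
  X0 is a fork here and X0 is conditioned on, so the path is blocked at X0.
Path 5: X1 → X6 ← X0 → X3
  X6 is a collider here and neither X6 nor any of its descendants is conditioned on, so the collider stays closed — the path is blocked at X6.
Path 6: X1 → X6 ← X4 ← X3
  X6 is a collider here and neither X6 nor any of its descendants is conditioned on, so the collider stays closed — the path is blocked at X6.
All paths are blocked; X1 ⊥ X3 | {X0, X2, X5} holds.

Yes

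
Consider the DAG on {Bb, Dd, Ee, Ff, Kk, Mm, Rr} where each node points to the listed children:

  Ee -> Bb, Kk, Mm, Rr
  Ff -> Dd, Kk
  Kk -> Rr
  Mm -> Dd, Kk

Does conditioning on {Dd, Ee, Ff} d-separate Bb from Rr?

Yes

4 paths connect Bb and Rr; each must be blocked for d-separation to hold:
Path 1: Bb ← Ee → Mm → Kk → Rr
  Ee is a fork here and Ee is conditioned on, so the path is blocked at Ee.
Path 2: Bb ← Ee → Mm → Dd ← Ff → Kk → Rr
  Ee is a fork here and Ee is conditioned on, so the path is blocked at Ee.
Path 3: Bb ← Ee → Rr
  Ee is a fork here and Ee is conditioned on, so the path is blocked at Ee.
Path 4: Bb ← Ee → Kk → Rr
  Ee is a fork here and Ee is conditioned on, so the path is blocked at Ee.
All paths are blocked; Bb ⊥ Rr | {Dd, Ee, Ff} holds.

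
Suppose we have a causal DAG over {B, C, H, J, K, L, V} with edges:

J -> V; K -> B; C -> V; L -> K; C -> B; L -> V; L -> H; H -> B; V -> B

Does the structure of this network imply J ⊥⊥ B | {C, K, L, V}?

Yes

4 paths connect J and B; each must be blocked for d-separation to hold:
Path 1: J → V ← C → B
  C is a fork here and C is conditioned on, so the path is blocked at C.
Path 2: J → V → B
  V is a chain here and V is conditioned on, so the path is blocked at V.
Path 3: J → V ← L → H → B
  L is a fork here and L is conditioned on, so the path is blocked at L.
Path 4: J → V ← L → K → B
  L is a fork here and L is conditioned on, so the path is blocked at L.
All paths are blocked; J ⊥ B | {C, K, L, V} holds.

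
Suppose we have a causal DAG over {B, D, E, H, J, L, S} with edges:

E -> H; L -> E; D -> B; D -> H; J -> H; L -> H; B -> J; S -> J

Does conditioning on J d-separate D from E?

Enumerating the 4 paths from D to E and testing each for blocking by {J}:
  1. D → B → J → H ← E — B:chain[open]; J:chain[blocks]; H:collider[blocks] ⇒ blocked
  2. D → B → J → H ← L → E — B:chain[open]; J:chain[blocks]; H:collider[blocks]; L:fork[open] ⇒ blocked
  3. D → H ← E — H:collider[blocks] ⇒ blocked
  4. D → H ← L → E — H:collider[blocks]; L:fork[open] ⇒ blocked
All paths are blocked; D ⊥ E | {J} holds.

Yes — D and E are d-separated given {J}.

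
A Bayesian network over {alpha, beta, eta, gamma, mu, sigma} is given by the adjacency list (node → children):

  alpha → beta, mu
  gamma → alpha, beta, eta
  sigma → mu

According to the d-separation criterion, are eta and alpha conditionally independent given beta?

There are 2 undirected paths between eta and alpha; checking each against the conditioning set {beta}:
  1. eta ← gamma → alpha — gamma:fork[open] ⇒ active
  2. eta ← gamma → beta ← alpha — gamma:fork[open]; beta:collider[open] ⇒ active
Because an active path exists, eta and alpha are not d-separated.

No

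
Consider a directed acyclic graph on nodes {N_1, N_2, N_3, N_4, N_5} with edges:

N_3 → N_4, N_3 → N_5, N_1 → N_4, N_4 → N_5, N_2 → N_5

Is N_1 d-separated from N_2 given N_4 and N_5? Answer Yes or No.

We examine all 2 paths between N_1 and N_2:
  1. N_1 → N_4 → N_5 ← N_2 — N_4:chain[blocks]; N_5:collider[open] ⇒ blocked
  2. N_1 → N_4 ← N_3 → N_5 ← N_2 — N_4:collider[open]; N_3:fork[open]; N_5:collider[open] ⇒ active
Since the path N_1 → N_4 ← N_3 → N_5 ← N_2 is active, N_1 and N_2 are not d-separated given {N_4, N_5}.

No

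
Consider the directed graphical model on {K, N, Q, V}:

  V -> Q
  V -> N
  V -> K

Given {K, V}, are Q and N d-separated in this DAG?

Yes

There is one path between Q and N:
  1. Q ← V → N — V:fork[blocks] ⇒ blocked
Since every path is blocked, d-separation holds.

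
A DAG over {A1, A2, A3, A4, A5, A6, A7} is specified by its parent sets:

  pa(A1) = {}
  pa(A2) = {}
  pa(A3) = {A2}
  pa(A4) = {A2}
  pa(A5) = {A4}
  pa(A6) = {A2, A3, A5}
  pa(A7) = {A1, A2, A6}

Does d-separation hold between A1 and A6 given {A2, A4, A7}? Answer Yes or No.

No

There are 4 undirected paths between A1 and A6; checking each against the conditioning set {A2, A4, A7}:
Path 1: A1 → A7 ← A6
  A7 is a collider and A7 is conditioned on, which opens it — no node blocks this path, so it is active.
Path 2: A1 → A7 ← A2 → A6
  A2 is a fork here and A2 is conditioned on, so the path is blocked at A2.
Path 3: A1 → A7 ← A2 → A3 → A6
  A2 is a fork here and A2 is conditioned on, so the path is blocked at A2.
Path 4: A1 → A7 ← A2 → A4 → A5 → A6
  A2 is a fork here and A2 is conditioned on, so the path is blocked at A2.
Because an active path exists, A1 and A6 are not d-separated.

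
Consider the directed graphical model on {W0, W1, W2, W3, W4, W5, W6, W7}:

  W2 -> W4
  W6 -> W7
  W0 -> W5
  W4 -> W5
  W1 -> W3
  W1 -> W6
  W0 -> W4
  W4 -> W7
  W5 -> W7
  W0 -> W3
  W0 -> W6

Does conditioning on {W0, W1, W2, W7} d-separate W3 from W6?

Yes

6 paths connect W3 and W6; each must be blocked for d-separation to hold:
Path 1: W3 ← W0 → W4 → W7 ← W6
  W0 is a fork here and W0 is conditioned on, so the path is blocked at W0.
Path 2: W3 ← W0 → W4 → W5 → W7 ← W6
  W0 is a fork here and W0 is conditioned on, so the path is blocked at W0.
Path 3: W3 ← W0 → W6
  W0 is a fork here and W0 is conditioned on, so the path is blocked at W0.
Path 4: W3 ← W0 → W5 ← W4 → W7 ← W6
  W0 is a fork here and W0 is conditioned on, so the path is blocked at W0.
Path 5: W3 ← W0 → W5 → W7 ← W6
  W0 is a fork here and W0 is conditioned on, so the path is blocked at W0.
Path 6: W3 ← W1 → W6
  W1 is a fork here and W1 is conditioned on, so the path is blocked at W1.
Every path is blocked, so W3 and W6 are d-separated given {W0, W1, W2, W7}.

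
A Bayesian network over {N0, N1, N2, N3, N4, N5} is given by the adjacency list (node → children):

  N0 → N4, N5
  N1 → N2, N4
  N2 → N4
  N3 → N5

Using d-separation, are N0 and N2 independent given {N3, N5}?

There are 2 undirected paths between N0 and N2; checking each against the conditioning set {N3, N5}:
Path 1: N0 → N4 ← N1 → N2
  N4 is a collider here and neither N4 nor any of its descendants is conditioned on, so the collider stays closed — the path is blocked at N4.
Path 2: N0 → N4 ← N2
  N4 is a collider here and neither N4 nor any of its descendants is conditioned on, so the collider stays closed — the path is blocked at N4.
All paths are blocked; N0 ⊥ N2 | {N3, N5} holds.

Yes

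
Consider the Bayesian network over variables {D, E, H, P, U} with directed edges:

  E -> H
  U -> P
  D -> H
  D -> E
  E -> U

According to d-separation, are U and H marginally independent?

No

2 paths connect U and H; each must be blocked for d-separation to hold:
  1. U ← E → H — E:fork[open] ⇒ active
  2. U ← E ← D → H — E:chain[open]; D:fork[open] ⇒ active
At least one path is unblocked, so d-separation fails.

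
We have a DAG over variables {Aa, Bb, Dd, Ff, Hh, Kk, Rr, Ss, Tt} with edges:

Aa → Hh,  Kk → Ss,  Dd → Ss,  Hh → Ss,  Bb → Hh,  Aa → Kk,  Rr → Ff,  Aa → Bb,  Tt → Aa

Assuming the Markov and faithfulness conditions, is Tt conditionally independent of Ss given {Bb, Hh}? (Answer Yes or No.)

No

3 paths connect Tt and Ss; each must be blocked for d-separation to hold:
Path 1: Tt → Aa → Hh → Ss
  Hh is a chain here and Hh is conditioned on, so the path is blocked at Hh.
Path 2: Tt → Aa → Bb → Hh → Ss
  Bb is a chain here and Bb is conditioned on, so the path is blocked at Bb.
Path 3: Tt → Aa → Kk → Ss
  Aa is a chain and Aa is not conditioned on; Kk is a chain and Kk is not conditioned on — no node blocks this path, so it is active.
At least one path is unblocked, so d-separation fails.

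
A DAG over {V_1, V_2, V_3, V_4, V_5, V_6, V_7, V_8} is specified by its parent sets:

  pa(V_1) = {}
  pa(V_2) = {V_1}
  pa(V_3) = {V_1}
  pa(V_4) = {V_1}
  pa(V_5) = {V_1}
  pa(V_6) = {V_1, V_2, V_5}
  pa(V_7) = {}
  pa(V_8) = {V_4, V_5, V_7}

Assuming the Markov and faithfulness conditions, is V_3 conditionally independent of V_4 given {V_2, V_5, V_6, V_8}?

We examine all 4 paths between V_3 and V_4:
Path 1: V_3 ← V_1 → V_5 → V_8 ← V_4
  V_5 is a chain here and V_5 is conditioned on, so the path is blocked at V_5.
Path 2: V_3 ← V_1 → V_6 ← V_5 → V_8 ← V_4
  V_5 is a fork here and V_5 is conditioned on, so the path is blocked at V_5.
Path 3: V_3 ← V_1 → V_2 → V_6 ← V_5 → V_8 ← V_4
  V_2 is a chain here and V_2 is conditioned on, so the path is blocked at V_2.
Path 4: V_3 ← V_1 → V_4
  V_1 is a fork and V_1 is not conditioned on — no node blocks this path, so it is active.
Since the path V_3 ← V_1 → V_4 is active, V_3 and V_4 are not d-separated given {V_2, V_5, V_6, V_8}.

No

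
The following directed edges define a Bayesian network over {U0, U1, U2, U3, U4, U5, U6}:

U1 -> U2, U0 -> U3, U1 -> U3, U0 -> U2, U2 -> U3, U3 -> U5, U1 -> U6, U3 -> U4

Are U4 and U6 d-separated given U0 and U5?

No

There are 3 undirected paths between U4 and U6; checking each against the conditioning set {U0, U5}:
  1. U4 ← U3 ← U2 ← U1 → U6 — U3:chain[open]; U2:chain[open]; U1:fork[open] ⇒ active
  2. U4 ← U3 ← U1 → U6 — U3:chain[open]; U1:fork[open] ⇒ active
  3. U4 ← U3 ← U0 → U2 ← U1 → U6 — U3:chain[open]; U0:fork[blocks]; U2:collider[open]; U1:fork[open] ⇒ blocked
Since the path U4 ← U3 ← U2 ← U1 → U6 is active, U4 and U6 are not d-separated given {U0, U5}.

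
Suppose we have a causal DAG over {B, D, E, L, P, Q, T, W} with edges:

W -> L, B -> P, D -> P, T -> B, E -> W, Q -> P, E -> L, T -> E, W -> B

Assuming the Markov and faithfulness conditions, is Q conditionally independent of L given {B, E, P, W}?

4 paths connect Q and L; each must be blocked for d-separation to hold:
Path 1: Q → P ← B ← W ← E → L
  B is a chain here and B is conditioned on, so the path is blocked at B.
Path 2: Q → P ← B ← W → L
  B is a chain here and B is conditioned on, so the path is blocked at B.
Path 3: Q → P ← B ← T → E → W → L
  B is a chain here and B is conditioned on, so the path is blocked at B.
Path 4: Q → P ← B ← T → E → L
  B is a chain here and B is conditioned on, so the path is blocked at B.
Every path is blocked, so Q and L are d-separated given {B, E, P, W}.

Yes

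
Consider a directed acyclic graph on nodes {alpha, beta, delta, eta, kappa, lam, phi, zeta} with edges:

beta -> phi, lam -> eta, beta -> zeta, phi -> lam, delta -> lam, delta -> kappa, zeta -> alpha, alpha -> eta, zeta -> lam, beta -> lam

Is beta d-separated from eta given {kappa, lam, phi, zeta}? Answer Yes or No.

We examine all 6 paths between beta and eta:
Path 1: beta → zeta → lam → eta
  zeta is a chain here and zeta is conditioned on, so the path is blocked at zeta.
Path 2: beta → zeta → alpha → eta
  zeta is a chain here and zeta is conditioned on, so the path is blocked at zeta.
Path 3: beta → phi → lam ← zeta → alpha → eta
  phi is a chain here and phi is conditioned on, so the path is blocked at phi.
Path 4: beta → phi → lam → eta
  phi is a chain here and phi is conditioned on, so the path is blocked at phi.
Path 5: beta → lam ← zeta → alpha → eta
  zeta is a fork here and zeta is conditioned on, so the path is blocked at zeta.
Path 6: beta → lam → eta
  lam is a chain here and lam is conditioned on, so the path is blocked at lam.
Every path is blocked, so beta and eta are d-separated given {kappa, lam, phi, zeta}.

Yes — beta and eta are d-separated given {kappa, lam, phi, zeta}.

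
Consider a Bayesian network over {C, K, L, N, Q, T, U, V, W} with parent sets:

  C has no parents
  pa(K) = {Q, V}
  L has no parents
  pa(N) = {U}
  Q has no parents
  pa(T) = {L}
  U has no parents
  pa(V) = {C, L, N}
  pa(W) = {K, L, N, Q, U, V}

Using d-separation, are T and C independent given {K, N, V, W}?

No

We examine all 6 paths between T and C:
Path 1: T ← L → V ← C
  L is a fork and L is not conditioned on; V is a collider and V is conditioned on, which opens it — no node blocks this path, so it is active.
Path 2: T ← L → W ← V ← C
  V is a chain here and V is conditioned on, so the path is blocked at V.
Path 3: T ← L → W ← Q → K ← V ← C
  V is a chain here and V is conditioned on, so the path is blocked at V.
Path 4: T ← L → W ← U → N → V ← C
  N is a chain here and N is conditioned on, so the path is blocked at N.
Path 5: T ← L → W ← N → V ← C
  N is a fork here and N is conditioned on, so the path is blocked at N.
Path 6: T ← L → W ← K ← V ← C
  K is a chain here and K is conditioned on, so the path is blocked at K.
Since the path T ← L → V ← C is active, T and C are not d-separated given {K, N, V, W}.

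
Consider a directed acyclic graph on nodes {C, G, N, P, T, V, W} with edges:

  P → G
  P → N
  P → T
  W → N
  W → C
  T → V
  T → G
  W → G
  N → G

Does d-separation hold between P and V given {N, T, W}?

Yes

There are 4 undirected paths between P and V; checking each against the conditioning set {N, T, W}:
  1. P → G ← T → V — G:collider[blocks]; T:fork[blocks] ⇒ blocked
  2. P → N → G ← T → V — N:chain[blocks]; G:collider[blocks]; T:fork[blocks] ⇒ blocked
  3. P → N ← W → G ← T → V — N:collider[open]; W:fork[blocks]; G:collider[blocks]; T:fork[blocks] ⇒ blocked
  4. P → T → V — T:chain[blocks] ⇒ blocked
Every path is blocked, so P and V are d-separated given {N, T, W}.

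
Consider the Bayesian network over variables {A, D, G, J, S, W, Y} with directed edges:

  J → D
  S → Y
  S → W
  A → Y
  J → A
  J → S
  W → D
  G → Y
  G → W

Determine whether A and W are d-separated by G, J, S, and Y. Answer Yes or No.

Yes — A and W are d-separated given {G, J, S, Y}.

Enumerating the 6 paths from A to W and testing each for blocking by {G, J, S, Y}:
  1. A ← J → S → W — J:fork[blocks]; S:chain[blocks] ⇒ blocked
  2. A ← J → S → Y ← G → W — J:fork[blocks]; S:chain[blocks]; Y:collider[open]; G:fork[blocks] ⇒ blocked
  3. A ← J → D ← W — J:fork[blocks]; D:collider[blocks] ⇒ blocked
  4. A → Y ← S ← J → D ← W — Y:collider[open]; S:chain[blocks]; J:fork[blocks]; D:collider[blocks] ⇒ blocked
  5. A → Y ← S → W — Y:collider[open]; S:fork[blocks] ⇒ blocked
  6. A → Y ← G → W — Y:collider[open]; G:fork[blocks] ⇒ blocked
Every path is blocked, so A and W are d-separated given {G, J, S, Y}.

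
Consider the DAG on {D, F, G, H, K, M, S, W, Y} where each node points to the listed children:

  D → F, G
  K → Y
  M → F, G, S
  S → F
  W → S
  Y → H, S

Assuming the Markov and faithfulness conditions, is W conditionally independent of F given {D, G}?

No — W and F are not d-separated given {D, G}.

3 paths connect W and F; each must be blocked for d-separation to hold:
  1. W → S → F — S:chain[open] ⇒ active
  2. W → S ← M → G ← D → F — S:collider[blocks]; M:fork[open]; G:collider[open]; D:fork[blocks] ⇒ blocked
  3. W → S ← M → F — S:collider[blocks]; M:fork[open] ⇒ blocked
Since the path W → S → F is active, W and F are not d-separated given {D, G}.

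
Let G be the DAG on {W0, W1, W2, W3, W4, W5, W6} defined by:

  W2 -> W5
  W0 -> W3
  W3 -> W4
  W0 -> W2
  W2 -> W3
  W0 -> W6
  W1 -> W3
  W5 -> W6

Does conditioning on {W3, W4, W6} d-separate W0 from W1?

No

Enumerating the 3 paths from W0 to W1 and testing each for blocking by {W3, W4, W6}:
  1. W0 → W2 → W3 ← W1 — W2:chain[open]; W3:collider[open] ⇒ active
  2. W0 → W6 ← W5 ← W2 → W3 ← W1 — W6:collider[open]; W5:chain[open]; W2:fork[open]; W3:collider[open] ⇒ active
  3. W0 → W3 ← W1 — W3:collider[open] ⇒ active
Because an active path exists, W0 and W1 are not d-separated.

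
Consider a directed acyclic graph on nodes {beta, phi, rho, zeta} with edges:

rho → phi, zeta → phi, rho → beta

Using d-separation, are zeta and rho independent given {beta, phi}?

There is one path between zeta and rho:
  1. zeta → phi ← rho — phi:collider[open] ⇒ active
At least one path is unblocked, so d-separation fails.

No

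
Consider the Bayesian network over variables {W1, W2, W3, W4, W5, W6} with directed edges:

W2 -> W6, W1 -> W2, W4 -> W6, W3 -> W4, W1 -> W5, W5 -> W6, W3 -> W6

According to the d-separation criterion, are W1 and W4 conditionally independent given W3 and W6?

Enumerating the 4 paths from W1 to W4 and testing each for blocking by {W3, W6}:
  1. W1 → W2 → W6 ← W4 — W2:chain[open]; W6:collider[open] ⇒ active
  2. W1 → W2 → W6 ← W3 → W4 — W2:chain[open]; W6:collider[open]; W3:fork[blocks] ⇒ blocked
  3. W1 → W5 → W6 ← W4 — W5:chain[open]; W6:collider[open] ⇒ active
  4. W1 → W5 → W6 ← W3 → W4 — W5:chain[open]; W6:collider[open]; W3:fork[blocks] ⇒ blocked
Since the path W1 → W2 → W6 ← W4 is active, W1 and W4 are not d-separated given {W3, W6}.

No — W1 and W4 are not d-separated given {W3, W6}.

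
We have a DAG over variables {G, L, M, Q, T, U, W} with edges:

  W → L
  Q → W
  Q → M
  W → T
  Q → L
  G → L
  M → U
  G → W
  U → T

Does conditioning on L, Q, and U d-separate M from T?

Yes

We examine all 4 paths between M and T:
Path 1: M ← Q → W → T
  Q is a fork here and Q is conditioned on, so the path is blocked at Q.
Path 2: M ← Q → L ← W → T
  Q is a fork here and Q is conditioned on, so the path is blocked at Q.
Path 3: M ← Q → L ← G → W → T
  Q is a fork here and Q is conditioned on, so the path is blocked at Q.
Path 4: M → U → T
  U is a chain here and U is conditioned on, so the path is blocked at U.
Since every path is blocked, d-separation holds.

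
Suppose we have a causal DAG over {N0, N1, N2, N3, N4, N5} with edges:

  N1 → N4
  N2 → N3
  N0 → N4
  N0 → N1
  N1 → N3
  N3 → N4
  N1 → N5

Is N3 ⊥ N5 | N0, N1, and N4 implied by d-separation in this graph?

Yes — N3 and N5 are d-separated given {N0, N1, N4}.

There are 3 undirected paths between N3 and N5; checking each against the conditioning set {N0, N1, N4}:
Path 1: N3 ← N1 → N5
  N1 is a fork here and N1 is conditioned on, so the path is blocked at N1.
Path 2: N3 → N4 ← N0 → N1 → N5
  N0 is a fork here and N0 is conditioned on, so the path is blocked at N0.
Path 3: N3 → N4 ← N1 → N5
  N1 is a fork here and N1 is conditioned on, so the path is blocked at N1.
Every path is blocked, so N3 and N5 are d-separated given {N0, N1, N4}.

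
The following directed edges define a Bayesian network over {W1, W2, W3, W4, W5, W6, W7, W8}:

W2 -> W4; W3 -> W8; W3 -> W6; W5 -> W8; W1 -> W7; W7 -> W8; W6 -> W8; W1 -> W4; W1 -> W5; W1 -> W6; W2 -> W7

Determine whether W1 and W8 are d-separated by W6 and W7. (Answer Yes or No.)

No — W1 and W8 are not d-separated given {W6, W7}.

5 paths connect W1 and W8; each must be blocked for d-separation to hold:
  1. W1 → W6 ← W3 → W8 — W6:collider[open]; W3:fork[open] ⇒ active
  2. W1 → W6 → W8 — W6:chain[blocks] ⇒ blocked
  3. W1 → W5 → W8 — W5:chain[open] ⇒ active
  4. W1 → W7 → W8 — W7:chain[blocks] ⇒ blocked
  5. W1 → W4 ← W2 → W7 → W8 — W4:collider[blocks]; W2:fork[open]; W7:chain[blocks] ⇒ blocked
Because an active path exists, W1 and W8 are not d-separated.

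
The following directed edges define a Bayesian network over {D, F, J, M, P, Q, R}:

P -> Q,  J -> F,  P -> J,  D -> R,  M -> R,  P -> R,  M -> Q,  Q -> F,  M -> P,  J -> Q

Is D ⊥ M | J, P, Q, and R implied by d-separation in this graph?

No

Enumerating the 5 paths from D to M and testing each for blocking by {J, P, Q, R}:
Path 1: D → R ← P → Q ← M
  P is a fork here and P is conditioned on, so the path is blocked at P.
Path 2: D → R ← P → J → F ← Q ← M
  P is a fork here and P is conditioned on, so the path is blocked at P.
Path 3: D → R ← P → J → Q ← M
  P is a fork here and P is conditioned on, so the path is blocked at P.
Path 4: D → R ← P ← M
  P is a chain here and P is conditioned on, so the path is blocked at P.
Path 5: D → R ← M
  R is a collider and R is conditioned on, which opens it — no node blocks this path, so it is active.
Because an active path exists, D and M are not d-separated.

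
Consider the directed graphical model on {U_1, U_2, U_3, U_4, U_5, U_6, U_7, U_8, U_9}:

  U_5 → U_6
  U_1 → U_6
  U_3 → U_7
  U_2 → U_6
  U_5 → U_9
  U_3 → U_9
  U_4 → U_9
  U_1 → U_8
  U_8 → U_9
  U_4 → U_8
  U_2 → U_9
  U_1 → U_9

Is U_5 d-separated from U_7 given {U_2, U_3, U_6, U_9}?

Yes

5 paths connect U_5 and U_7; each must be blocked for d-separation to hold:
Path 1: U_5 → U_6 ← U_2 → U_9 ← U_3 → U_7
  U_2 is a fork here and U_2 is conditioned on, so the path is blocked at U_2.
Path 2: U_5 → U_6 ← U_1 → U_8 → U_9 ← U_3 → U_7
  U_3 is a fork here and U_3 is conditioned on, so the path is blocked at U_3.
Path 3: U_5 → U_6 ← U_1 → U_8 ← U_4 → U_9 ← U_3 → U_7
  U_3 is a fork here and U_3 is conditioned on, so the path is blocked at U_3.
Path 4: U_5 → U_6 ← U_1 → U_9 ← U_3 → U_7
  U_3 is a fork here and U_3 is conditioned on, so the path is blocked at U_3.
Path 5: U_5 → U_9 ← U_3 → U_7
  U_3 is a fork here and U_3 is conditioned on, so the path is blocked at U_3.
Every path is blocked, so U_5 and U_7 are d-separated given {U_2, U_3, U_6, U_9}.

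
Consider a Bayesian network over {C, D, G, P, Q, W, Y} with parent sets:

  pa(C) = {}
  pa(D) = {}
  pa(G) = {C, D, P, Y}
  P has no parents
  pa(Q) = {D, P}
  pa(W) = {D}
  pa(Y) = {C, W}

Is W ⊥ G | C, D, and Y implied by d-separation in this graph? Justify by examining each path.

4 paths connect W and G; each must be blocked for d-separation to hold:
Path 1: W ← D → G
  D is a fork here and D is conditioned on, so the path is blocked at D.
Path 2: W ← D → Q ← P → G
  D is a fork here and D is conditioned on, so the path is blocked at D.
Path 3: W → Y ← C → G
  C is a fork here and C is conditioned on, so the path is blocked at C.
Path 4: W → Y → G
  Y is a chain here and Y is conditioned on, so the path is blocked at Y.
All paths are blocked; W ⊥ G | {C, D, Y} holds.

Yes — W and G are d-separated given {C, D, Y}.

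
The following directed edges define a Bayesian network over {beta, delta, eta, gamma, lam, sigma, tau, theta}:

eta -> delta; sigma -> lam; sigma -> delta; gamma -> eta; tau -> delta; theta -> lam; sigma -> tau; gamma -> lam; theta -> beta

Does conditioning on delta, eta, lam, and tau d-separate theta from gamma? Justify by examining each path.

No

There are 3 undirected paths between theta and gamma; checking each against the conditioning set {delta, eta, lam, tau}:
  1. theta → lam ← gamma — lam:collider[open] ⇒ active
  2. theta → lam ← sigma → delta ← eta ← gamma — lam:collider[open]; sigma:fork[open]; delta:collider[open]; eta:chain[blocks] ⇒ blocked
  3. theta → lam ← sigma → tau → delta ← eta ← gamma — lam:collider[open]; sigma:fork[open]; tau:chain[blocks]; delta:collider[open]; eta:chain[blocks] ⇒ blocked
Because an active path exists, theta and gamma are not d-separated.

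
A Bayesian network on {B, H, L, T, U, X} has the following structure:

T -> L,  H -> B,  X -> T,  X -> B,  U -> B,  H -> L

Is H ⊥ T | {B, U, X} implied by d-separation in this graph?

We examine all 2 paths between H and T:
  1. H → B ← X → T — B:collider[open]; X:fork[blocks] ⇒ blocked
  2. H → L ← T — L:collider[blocks] ⇒ blocked
Every path is blocked, so H and T are d-separated given {B, U, X}.

Yes — H and T are d-separated given {B, U, X}.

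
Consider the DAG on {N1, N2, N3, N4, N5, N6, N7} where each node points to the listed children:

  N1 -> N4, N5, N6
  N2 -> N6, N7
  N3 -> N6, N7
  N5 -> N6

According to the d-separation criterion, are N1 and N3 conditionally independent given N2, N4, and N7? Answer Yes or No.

Yes

4 paths connect N1 and N3; each must be blocked for d-separation to hold:
Path 1: N1 → N5 → N6 ← N3
  N6 is a collider here and neither N6 nor any of its descendants is conditioned on, so the collider stays closed — the path is blocked at N6.
Path 2: N1 → N5 → N6 ← N2 → N7 ← N3
  N6 is a collider here and neither N6 nor any of its descendants is conditioned on, so the collider stays closed — the path is blocked at N6.
Path 3: N1 → N6 ← N3
  N6 is a collider here and neither N6 nor any of its descendants is conditioned on, so the collider stays closed — the path is blocked at N6.
Path 4: N1 → N6 ← N2 → N7 ← N3
  N6 is a collider here and neither N6 nor any of its descendants is conditioned on, so the collider stays closed — the path is blocked at N6.
Since every path is blocked, d-separation holds.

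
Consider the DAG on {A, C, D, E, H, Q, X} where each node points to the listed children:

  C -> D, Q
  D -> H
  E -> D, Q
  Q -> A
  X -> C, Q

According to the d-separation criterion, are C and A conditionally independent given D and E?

3 paths connect C and A; each must be blocked for d-separation to hold:
Path 1: C → D ← E → Q → A
  E is a fork here and E is conditioned on, so the path is blocked at E.
Path 2: C → Q → A
  Q is a chain and Q is not conditioned on — no node blocks this path, so it is active.
Path 3: C ← X → Q → A
  X is a fork and X is not conditioned on; Q is a chain and Q is not conditioned on — no node blocks this path, so it is active.
Because an active path exists, C and A are not d-separated.

No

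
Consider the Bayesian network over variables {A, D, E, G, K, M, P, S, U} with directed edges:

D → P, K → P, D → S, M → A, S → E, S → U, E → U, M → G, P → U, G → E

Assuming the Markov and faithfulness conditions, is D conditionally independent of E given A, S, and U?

Enumerating the 4 paths from D to E and testing each for blocking by {A, S, U}:
  1. D → S → U ← E — S:chain[blocks]; U:collider[open] ⇒ blocked
  2. D → S → E — S:chain[blocks] ⇒ blocked
  3. D → P → U ← S → E — P:chain[open]; U:collider[open]; S:fork[blocks] ⇒ blocked
  4. D → P → U ← E — P:chain[open]; U:collider[open] ⇒ active
Since the path D → P → U ← E is active, D and E are not d-separated given {A, S, U}.

No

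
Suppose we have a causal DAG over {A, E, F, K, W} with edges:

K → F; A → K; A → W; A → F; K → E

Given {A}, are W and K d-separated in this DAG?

Yes

There are 2 undirected paths between W and K; checking each against the conditioning set {A}:
Path 1: W ← A → K
  A is a fork here and A is conditioned on, so the path is blocked at A.
Path 2: W ← A → F ← K
  A is a fork here and A is conditioned on, so the path is blocked at A.
All paths are blocked; W ⊥ K | {A} holds.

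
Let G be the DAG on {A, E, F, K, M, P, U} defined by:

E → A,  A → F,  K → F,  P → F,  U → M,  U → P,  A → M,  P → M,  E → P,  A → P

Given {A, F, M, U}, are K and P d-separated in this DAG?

Enumerating the 5 paths from K to P and testing each for blocking by {A, F, M, U}:
  1. K → F ← P — F:collider[open] ⇒ active
  2. K → F ← A → M ← U → P — F:collider[open]; A:fork[blocks]; M:collider[open]; U:fork[blocks] ⇒ blocked
  3. K → F ← A → M ← P — F:collider[open]; A:fork[blocks]; M:collider[open] ⇒ blocked
  4. K → F ← A ← E → P — F:collider[open]; A:chain[blocks]; E:fork[open] ⇒ blocked
  5. K → F ← A → P — F:collider[open]; A:fork[blocks] ⇒ blocked
At least one path is unblocked, so d-separation fails.

No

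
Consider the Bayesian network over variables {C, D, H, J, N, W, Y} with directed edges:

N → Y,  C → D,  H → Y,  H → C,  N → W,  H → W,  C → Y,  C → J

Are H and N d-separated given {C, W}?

No

Enumerating the 3 paths from H to N and testing each for blocking by {C, W}:
Path 1: H → Y ← N
  Y is a collider here and neither Y nor any of its descendants is conditioned on, so the collider stays closed — the path is blocked at Y.
Path 2: H → C → Y ← N
  C is a chain here and C is conditioned on, so the path is blocked at C.
Path 3: H → W ← N
  W is a collider and W is conditioned on, which opens it — no node blocks this path, so it is active.
Because an active path exists, H and N are not d-separated.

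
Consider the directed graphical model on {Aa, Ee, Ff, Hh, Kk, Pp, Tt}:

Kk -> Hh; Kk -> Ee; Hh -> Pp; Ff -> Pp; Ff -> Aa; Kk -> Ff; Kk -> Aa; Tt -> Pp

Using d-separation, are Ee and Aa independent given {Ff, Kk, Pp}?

There are 3 undirected paths between Ee and Aa; checking each against the conditioning set {Ff, Kk, Pp}:
Path 1: Ee ← Kk → Ff → Aa
  Kk is a fork here and Kk is conditioned on, so the path is blocked at Kk.
Path 2: Ee ← Kk → Aa
  Kk is a fork here and Kk is conditioned on, so the path is blocked at Kk.
Path 3: Ee ← Kk → Hh → Pp ← Ff → Aa
  Kk is a fork here and Kk is conditioned on, so the path is blocked at Kk.
All paths are blocked; Ee ⊥ Aa | {Ff, Kk, Pp} holds.

Yes — Ee and Aa are d-separated given {Ff, Kk, Pp}.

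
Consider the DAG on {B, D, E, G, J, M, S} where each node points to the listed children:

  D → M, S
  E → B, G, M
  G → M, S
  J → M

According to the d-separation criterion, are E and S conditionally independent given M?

No

There are 4 undirected paths between E and S; checking each against the conditioning set {M}:
Path 1: E → G → S
  G is a chain and G is not conditioned on — no node blocks this path, so it is active.
Path 2: E → G → M ← D → S
  G is a chain and G is not conditioned on; M is a collider and M is conditioned on, which opens it; D is a fork and D is not conditioned on — no node blocks this path, so it is active.
Path 3: E → M ← G → S
  M is a collider and M is conditioned on, which opens it; G is a fork and G is not conditioned on — no node blocks this path, so it is active.
Path 4: E → M ← D → S
  M is a collider and M is conditioned on, which opens it; D is a fork and D is not conditioned on — no node blocks this path, so it is active.
At least one path is unblocked, so d-separation fails.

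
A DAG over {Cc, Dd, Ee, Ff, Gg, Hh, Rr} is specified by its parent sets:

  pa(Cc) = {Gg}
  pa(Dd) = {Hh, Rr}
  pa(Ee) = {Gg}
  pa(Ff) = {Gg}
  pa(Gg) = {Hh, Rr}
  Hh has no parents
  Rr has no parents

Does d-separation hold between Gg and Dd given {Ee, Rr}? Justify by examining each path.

No

2 paths connect Gg and Dd; each must be blocked for d-separation to hold:
Path 1: Gg ← Rr → Dd
  Rr is a fork here and Rr is conditioned on, so the path is blocked at Rr.
Path 2: Gg ← Hh → Dd
  Hh is a fork and Hh is not conditioned on — no node blocks this path, so it is active.
At least one path is unblocked, so d-separation fails.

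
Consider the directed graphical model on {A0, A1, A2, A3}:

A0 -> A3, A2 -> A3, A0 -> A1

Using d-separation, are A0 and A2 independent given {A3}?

The only undirected path from A0 to A2 is:
Path 1: A0 → A3 ← A2
  A3 is a collider and A3 is conditioned on, which opens it — no node blocks this path, so it is active.
Since the path A0 → A3 ← A2 is active, A0 and A2 are not d-separated given {A3}.

No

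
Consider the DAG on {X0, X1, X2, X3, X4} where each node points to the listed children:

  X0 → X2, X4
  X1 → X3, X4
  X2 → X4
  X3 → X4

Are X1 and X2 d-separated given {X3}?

Yes — X1 and X2 are d-separated given {X3}.

4 paths connect X1 and X2; each must be blocked for d-separation to hold:
Path 1: X1 → X4 ← X0 → X2
  X4 is a collider here and neither X4 nor any of its descendants is conditioned on, so the collider stays closed — the path is blocked at X4.
Path 2: X1 → X4 ← X2
  X4 is a collider here and neither X4 nor any of its descendants is conditioned on, so the collider stays closed — the path is blocked at X4.
Path 3: X1 → X3 → X4 ← X0 → X2
  X3 is a chain here and X3 is conditioned on, so the path is blocked at X3.
Path 4: X1 → X3 → X4 ← X2
  X3 is a chain here and X3 is conditioned on, so the path is blocked at X3.
Since every path is blocked, d-separation holds.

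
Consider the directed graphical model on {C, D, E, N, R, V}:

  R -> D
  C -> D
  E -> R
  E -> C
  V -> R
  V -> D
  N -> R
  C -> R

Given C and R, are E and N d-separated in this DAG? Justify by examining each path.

There are 4 undirected paths between E and N; checking each against the conditioning set {C, R}:
Path 1: E → C → D ← V → R ← N
  C is a chain here and C is conditioned on, so the path is blocked at C.
Path 2: E → C → D ← R ← N
  C is a chain here and C is conditioned on, so the path is blocked at C.
Path 3: E → C → R ← N
  C is a chain here and C is conditioned on, so the path is blocked at C.
Path 4: E → R ← N
  R is a collider and R is conditioned on, which opens it — no node blocks this path, so it is active.
Because an active path exists, E and N are not d-separated.

No — E and N are not d-separated given {C, R}.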